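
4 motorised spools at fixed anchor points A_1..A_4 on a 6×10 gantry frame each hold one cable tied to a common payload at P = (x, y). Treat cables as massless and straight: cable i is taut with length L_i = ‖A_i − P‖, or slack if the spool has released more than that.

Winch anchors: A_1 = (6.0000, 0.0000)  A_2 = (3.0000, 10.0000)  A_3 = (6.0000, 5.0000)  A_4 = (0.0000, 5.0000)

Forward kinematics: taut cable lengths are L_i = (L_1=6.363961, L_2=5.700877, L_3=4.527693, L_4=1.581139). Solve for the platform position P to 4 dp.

each cable: (A_i−P)·(A_i−P) = L_i²; let k_i = ‖A_i‖²−L_i²
k_1 = 36.0000+0.0000−40.5000 = -4.5000
row 1: 6.0000x − 20.0000y = -81.0000  (k_2=76.5000)
row 2: 0.0000x − 10.0000y = -45.0000  (k_3=40.5000)
row 3: 12.0000x − 10.0000y = -27.0000  (k_4=22.5000)
Cramer on rows 1–2 → x = 1.5000, y = 4.5000
check cable 4: ‖A_4−P‖² = 2.5000 ≈ L_4² = 2.5000 ✓

(1.5000, 4.5000)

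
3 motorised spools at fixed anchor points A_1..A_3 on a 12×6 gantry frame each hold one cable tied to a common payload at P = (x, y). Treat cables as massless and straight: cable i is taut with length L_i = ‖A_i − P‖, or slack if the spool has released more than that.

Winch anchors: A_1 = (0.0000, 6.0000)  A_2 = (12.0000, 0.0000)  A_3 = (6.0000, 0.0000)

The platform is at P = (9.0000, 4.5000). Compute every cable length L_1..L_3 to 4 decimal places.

cable 1: Δx=-9.0000, Δy=1.5000; L_1 = √(Δx²+Δy²) = 9.1241
cable 2: Δx=3.0000, Δy=-4.5000; L_2 = √(Δx²+Δy²) = 5.4083
cable 3: Δx=-3.0000, Δy=-4.5000; L_3 = √(Δx²+Δy²) = 5.4083

(9.1241, 5.4083, 5.4083)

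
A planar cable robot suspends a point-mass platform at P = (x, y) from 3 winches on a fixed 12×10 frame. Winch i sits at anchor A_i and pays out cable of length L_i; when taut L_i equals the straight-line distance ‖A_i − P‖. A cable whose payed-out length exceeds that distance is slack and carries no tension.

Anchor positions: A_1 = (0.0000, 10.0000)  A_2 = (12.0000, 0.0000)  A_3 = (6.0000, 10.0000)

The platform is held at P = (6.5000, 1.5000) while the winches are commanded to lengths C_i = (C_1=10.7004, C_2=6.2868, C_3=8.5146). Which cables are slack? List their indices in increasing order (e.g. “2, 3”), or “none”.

2

cable 1: √((-6.5000)²+(8.5000)²)=10.7005, C_1=10.7004: taut
cable 2: √((5.5000)²+(-1.5000)²)=5.7009, C_2=6.2868: slack
cable 3: √((-0.5000)²+(8.5000)²)=8.5147, C_3=8.5146: taut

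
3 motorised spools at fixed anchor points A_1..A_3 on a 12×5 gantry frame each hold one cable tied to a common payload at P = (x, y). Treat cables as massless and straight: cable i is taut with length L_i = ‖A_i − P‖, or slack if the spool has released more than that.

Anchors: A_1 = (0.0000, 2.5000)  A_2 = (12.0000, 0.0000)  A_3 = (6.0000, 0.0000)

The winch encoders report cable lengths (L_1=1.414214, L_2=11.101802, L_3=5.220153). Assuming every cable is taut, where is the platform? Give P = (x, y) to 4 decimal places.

(1.0000, 1.5000)

expand ‖A_i−P‖²=L_i² and subtract eq 1 (k_i ≔ ‖A_i‖²−L_i²)
k_1 = 0.0000+6.2500−2.0000 = 4.2500
eq1−eq2 → [-24.0000  5.0000]·P = -16.5000
eq1−eq3 → [-12.0000  5.0000]·P = -4.5000
2×2 solve → P = (1.0000, 1.5000)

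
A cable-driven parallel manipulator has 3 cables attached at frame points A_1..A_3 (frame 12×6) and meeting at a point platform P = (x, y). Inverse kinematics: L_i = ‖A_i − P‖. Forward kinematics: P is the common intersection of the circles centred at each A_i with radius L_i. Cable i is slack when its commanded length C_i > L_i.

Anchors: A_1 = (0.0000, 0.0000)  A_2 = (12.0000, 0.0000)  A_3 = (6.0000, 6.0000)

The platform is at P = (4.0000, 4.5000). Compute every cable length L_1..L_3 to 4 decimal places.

L_1: Δ = A_1−P = (-4.0000, -4.5000) → ‖Δ‖ = √36.2500 = 6.0208
L_2: Δ = A_2−P = (8.0000, -4.5000) → ‖Δ‖ = √84.2500 = 9.1788
L_3: Δ = A_3−P = (2.0000, 1.5000) → ‖Δ‖ = √6.2500 = 2.5000

(6.0208, 9.1788, 2.5000)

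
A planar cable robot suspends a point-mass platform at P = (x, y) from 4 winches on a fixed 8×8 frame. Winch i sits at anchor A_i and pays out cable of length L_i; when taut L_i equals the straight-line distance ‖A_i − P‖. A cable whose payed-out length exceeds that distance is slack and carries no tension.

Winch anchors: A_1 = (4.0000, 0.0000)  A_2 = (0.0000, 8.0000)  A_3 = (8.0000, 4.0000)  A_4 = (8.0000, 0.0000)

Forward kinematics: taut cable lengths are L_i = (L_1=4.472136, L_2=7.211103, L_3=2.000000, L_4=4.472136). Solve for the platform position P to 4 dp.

(6.0000, 4.0000)

each cable: (A_i−P)·(A_i−P) = L_i²; let k_i = ‖A_i‖²−L_i²
k_1 = 16.0000+0.0000−20.0000 = -4.0000
row 1: 8.0000x − 16.0000y = -16.0000  (k_2=12.0000)
row 2: -8.0000x − 8.0000y = -80.0000  (k_3=76.0000)
row 3: -8.0000x + 0.0000y = -48.0000  (k_4=44.0000)
Cramer on rows 1–2 → x = 6.0000, y = 4.0000
check cable 4: ‖A_4−P‖² = 20.0000 ≈ L_4² = 20.0000 ✓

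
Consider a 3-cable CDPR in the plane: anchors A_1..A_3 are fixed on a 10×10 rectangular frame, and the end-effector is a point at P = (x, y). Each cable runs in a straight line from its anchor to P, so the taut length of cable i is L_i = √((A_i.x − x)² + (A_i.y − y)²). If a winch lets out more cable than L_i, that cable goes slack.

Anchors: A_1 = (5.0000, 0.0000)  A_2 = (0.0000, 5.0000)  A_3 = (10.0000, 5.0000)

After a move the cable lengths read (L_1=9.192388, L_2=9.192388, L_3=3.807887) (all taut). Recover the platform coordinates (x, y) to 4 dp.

(8.5000, 8.5000)

expand ‖A_i−P‖²=L_i² and subtract eq 1 (c_i ≔ ‖A_i‖²−L_i²)
c_1 = 25.0000+0.0000−84.5000 = -59.5000
eq1−eq2 → [10.0000  -10.0000]·P = 0.0000
eq1−eq3 → [-10.0000  -10.0000]·P = -170.0000
2×2 solve → P = (8.5000, 8.5000)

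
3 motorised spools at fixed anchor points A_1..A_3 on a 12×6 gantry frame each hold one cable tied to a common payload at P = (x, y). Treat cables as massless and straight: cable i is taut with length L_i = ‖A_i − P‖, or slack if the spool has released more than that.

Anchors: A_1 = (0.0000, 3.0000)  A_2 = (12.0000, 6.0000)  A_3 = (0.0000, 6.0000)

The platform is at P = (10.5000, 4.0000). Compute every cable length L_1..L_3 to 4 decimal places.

cable 1: Δx=-10.5000, Δy=-1.0000; L_1 = √(Δx²+Δy²) = 10.5475
cable 2: Δx=1.5000, Δy=2.0000; L_2 = √(Δx²+Δy²) = 2.5000
cable 3: Δx=-10.5000, Δy=2.0000; L_3 = √(Δx²+Δy²) = 10.6888

(10.5475, 2.5000, 10.6888)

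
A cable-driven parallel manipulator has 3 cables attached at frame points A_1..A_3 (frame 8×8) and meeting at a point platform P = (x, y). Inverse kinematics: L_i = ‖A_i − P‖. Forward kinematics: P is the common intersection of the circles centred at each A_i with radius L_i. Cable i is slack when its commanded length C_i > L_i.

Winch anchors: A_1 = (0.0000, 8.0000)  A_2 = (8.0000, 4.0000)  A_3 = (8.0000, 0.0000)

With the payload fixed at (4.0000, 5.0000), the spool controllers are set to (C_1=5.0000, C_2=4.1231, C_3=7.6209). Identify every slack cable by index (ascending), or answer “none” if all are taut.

cable 1: L_1 = ‖A_1−P‖ = 5.0000;  C_1 = 5.0000 → taut
cable 2: L_2 = ‖A_2−P‖ = 4.1231;  C_2 = 4.1231 → taut
cable 3: L_3 = ‖A_3−P‖ = 6.4031;  C_3 = 7.6209 → slack

3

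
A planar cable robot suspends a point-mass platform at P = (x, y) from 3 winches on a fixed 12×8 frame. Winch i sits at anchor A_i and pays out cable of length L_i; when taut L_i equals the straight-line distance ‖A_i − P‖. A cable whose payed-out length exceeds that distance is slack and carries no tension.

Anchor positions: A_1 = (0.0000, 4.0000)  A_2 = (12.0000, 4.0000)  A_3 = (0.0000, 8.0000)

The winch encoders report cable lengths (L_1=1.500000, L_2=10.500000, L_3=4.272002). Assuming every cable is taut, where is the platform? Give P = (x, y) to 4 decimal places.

each cable: (A_i−P)·(A_i−P) = L_i²; let c_i = ‖A_i‖²−L_i²
c_1 = 0.0000+16.0000−2.2500 = 13.7500
row 1: -24.0000x + 0.0000y = -36.0000  (c_2=49.7500)
row 2: 0.0000x − 8.0000y = -32.0000  (c_3=45.7500)
Cramer on rows 1–2 → x = 1.5000, y = 4.0000

(1.5000, 4.0000)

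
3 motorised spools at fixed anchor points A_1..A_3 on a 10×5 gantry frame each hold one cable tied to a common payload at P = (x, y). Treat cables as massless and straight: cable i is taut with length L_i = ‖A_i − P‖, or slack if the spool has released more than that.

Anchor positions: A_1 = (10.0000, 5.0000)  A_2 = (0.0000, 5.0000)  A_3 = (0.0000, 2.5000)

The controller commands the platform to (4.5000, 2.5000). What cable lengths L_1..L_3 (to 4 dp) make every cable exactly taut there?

(6.0415, 5.1478, 4.5000)

cable 1: Δx=5.5000, Δy=2.5000; L_1 = √(Δx²+Δy²) = 6.0415
cable 2: Δx=-4.5000, Δy=2.5000; L_2 = √(Δx²+Δy²) = 5.1478
cable 3: Δx=-4.5000, Δy=0.0000; L_3 = √(Δx²+Δy²) = 4.5000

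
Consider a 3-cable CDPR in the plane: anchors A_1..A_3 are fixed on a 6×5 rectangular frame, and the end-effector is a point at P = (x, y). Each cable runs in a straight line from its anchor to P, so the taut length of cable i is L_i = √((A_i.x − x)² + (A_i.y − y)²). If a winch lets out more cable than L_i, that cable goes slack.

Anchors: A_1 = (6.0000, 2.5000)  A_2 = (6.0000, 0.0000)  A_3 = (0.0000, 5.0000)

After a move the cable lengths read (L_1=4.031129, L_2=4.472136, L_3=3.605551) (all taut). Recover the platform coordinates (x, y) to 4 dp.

expand ‖A_i−P‖²=L_i² and subtract eq 1 (c_i ≔ ‖A_i‖²−L_i²)
c_1 = 36.0000+6.2500−16.2500 = 26.0000
eq1−eq2 → [0.0000  5.0000]·P = 10.0000
eq1−eq3 → [12.0000  -5.0000]·P = 14.0000
2×2 solve → P = (2.0000, 2.0000)

(2.0000, 2.0000)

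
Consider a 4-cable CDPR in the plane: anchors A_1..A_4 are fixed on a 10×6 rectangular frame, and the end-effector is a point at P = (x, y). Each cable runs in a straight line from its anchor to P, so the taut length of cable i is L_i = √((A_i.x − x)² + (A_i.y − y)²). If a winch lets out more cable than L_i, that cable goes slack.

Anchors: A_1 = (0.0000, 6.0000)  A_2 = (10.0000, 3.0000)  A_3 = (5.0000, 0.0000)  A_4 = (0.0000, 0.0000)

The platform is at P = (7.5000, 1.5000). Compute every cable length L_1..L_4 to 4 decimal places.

(8.7464, 2.9155, 2.9155, 7.6485)

cable 1: Δx=-7.5000, Δy=4.5000; L_1 = √(Δx²+Δy²) = 8.7464
cable 2: Δx=2.5000, Δy=1.5000; L_2 = √(Δx²+Δy²) = 2.9155
cable 3: Δx=-2.5000, Δy=-1.5000; L_3 = √(Δx²+Δy²) = 2.9155
cable 4: Δx=-7.5000, Δy=-1.5000; L_4 = √(Δx²+Δy²) = 7.6485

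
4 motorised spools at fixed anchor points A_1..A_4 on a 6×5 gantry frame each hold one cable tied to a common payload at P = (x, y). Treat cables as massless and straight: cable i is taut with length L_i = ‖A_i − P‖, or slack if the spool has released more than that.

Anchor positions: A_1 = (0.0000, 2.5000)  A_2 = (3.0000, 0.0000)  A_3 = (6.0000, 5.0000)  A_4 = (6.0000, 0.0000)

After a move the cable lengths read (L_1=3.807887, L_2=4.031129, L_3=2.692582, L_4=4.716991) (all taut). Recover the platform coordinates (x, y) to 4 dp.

each cable: (A_i−P)·(A_i−P) = L_i²; let q_i = ‖A_i‖²−L_i²
q_1 = 0.0000+6.2500−14.5000 = -8.2500
row 1: -6.0000x + 5.0000y = -1.0000  (q_2=-7.2500)
row 2: -12.0000x − 5.0000y = -62.0000  (q_3=53.7500)
row 3: -12.0000x + 5.0000y = -22.0000  (q_4=13.7500)
Cramer on rows 1–2 → x = 3.5000, y = 4.0000
check cable 4: ‖A_4−P‖² = 22.2500 ≈ L_4² = 22.2500 ✓

(3.5000, 4.0000)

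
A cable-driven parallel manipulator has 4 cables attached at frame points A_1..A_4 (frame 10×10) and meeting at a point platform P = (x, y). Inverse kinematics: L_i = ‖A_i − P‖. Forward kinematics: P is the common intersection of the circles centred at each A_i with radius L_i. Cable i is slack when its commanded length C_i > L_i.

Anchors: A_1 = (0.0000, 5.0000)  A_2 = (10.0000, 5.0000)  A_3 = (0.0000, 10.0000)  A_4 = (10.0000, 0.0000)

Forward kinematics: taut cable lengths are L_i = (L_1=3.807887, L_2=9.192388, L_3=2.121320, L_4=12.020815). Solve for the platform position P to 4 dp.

(1.5000, 8.5000)

circle eqns → linear via eq_j − eq_1; set q_j = A_j·A_j − L_j²
q_1 = 0.0000+25.0000−14.5000 = 10.5000
-20.0000·x + 0.0000·y = q_1−q_2 = -30.0000
0.0000·x − 10.0000·y = q_1−q_3 = -85.0000
-20.0000·x + 10.0000·y = q_1−q_4 = 55.0000
solve first two rows → x=1.5000, y=8.5000
check cable 4: ‖A_4−P‖² = 144.5000 ≈ L_4² = 144.5000 ✓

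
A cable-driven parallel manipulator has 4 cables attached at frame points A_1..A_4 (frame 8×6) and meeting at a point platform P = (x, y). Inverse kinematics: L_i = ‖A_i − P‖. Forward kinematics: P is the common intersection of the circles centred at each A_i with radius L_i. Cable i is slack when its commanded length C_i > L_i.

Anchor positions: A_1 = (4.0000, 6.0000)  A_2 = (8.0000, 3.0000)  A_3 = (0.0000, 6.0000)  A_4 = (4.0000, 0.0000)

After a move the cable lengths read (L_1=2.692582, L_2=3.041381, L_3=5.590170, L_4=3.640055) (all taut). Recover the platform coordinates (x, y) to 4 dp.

expand ‖A_i−P‖²=L_i² and subtract eq 1 (c_i ≔ ‖A_i‖²−L_i²)
c_1 = 16.0000+36.0000−7.2500 = 44.7500
eq1−eq2 → [-8.0000  6.0000]·P = -19.0000
eq1−eq3 → [8.0000  0.0000]·P = 40.0000
eq1−eq4 → [0.0000  12.0000]·P = 42.0000
2×2 solve → P = (5.0000, 3.5000)
check cable 4: ‖A_4−P‖² = 13.2500 ≈ L_4² = 13.2500 ✓

(5.0000, 3.5000)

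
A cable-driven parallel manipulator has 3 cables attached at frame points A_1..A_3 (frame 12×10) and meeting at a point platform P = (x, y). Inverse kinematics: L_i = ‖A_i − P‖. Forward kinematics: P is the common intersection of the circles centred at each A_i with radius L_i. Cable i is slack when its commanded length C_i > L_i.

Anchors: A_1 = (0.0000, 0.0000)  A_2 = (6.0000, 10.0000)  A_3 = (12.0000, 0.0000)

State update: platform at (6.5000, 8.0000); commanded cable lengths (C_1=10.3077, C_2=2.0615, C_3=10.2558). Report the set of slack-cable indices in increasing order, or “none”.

3

cable 1: L_1 = ‖A_1−P‖ = 10.3078;  C_1 = 10.3077 → taut
cable 2: L_2 = ‖A_2−P‖ = 2.0616;  C_2 = 2.0615 → taut
cable 3: L_3 = ‖A_3−P‖ = 9.7082;  C_3 = 10.2558 → slack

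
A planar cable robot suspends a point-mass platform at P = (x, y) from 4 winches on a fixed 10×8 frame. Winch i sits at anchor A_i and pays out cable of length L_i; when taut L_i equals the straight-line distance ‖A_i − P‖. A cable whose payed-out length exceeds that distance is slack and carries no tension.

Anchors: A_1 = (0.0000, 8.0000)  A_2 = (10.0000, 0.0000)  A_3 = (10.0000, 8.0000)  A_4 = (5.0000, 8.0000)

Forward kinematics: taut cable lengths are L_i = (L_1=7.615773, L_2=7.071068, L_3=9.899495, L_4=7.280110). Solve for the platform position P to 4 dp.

circle eqns → linear via eq_j − eq_1; set k_j = A_j·A_j − L_j²
k_1 = 0.0000+64.0000−58.0000 = 6.0000
-20.0000·x + 16.0000·y = k_1−k_2 = -44.0000
-20.0000·x + 0.0000·y = k_1−k_3 = -60.0000
-10.0000·x + 0.0000·y = k_1−k_4 = -30.0000
solve first two rows → x=3.0000, y=1.0000
check cable 4: ‖A_4−P‖² = 53.0000 ≈ L_4² = 53.0000 ✓

(3.0000, 1.0000)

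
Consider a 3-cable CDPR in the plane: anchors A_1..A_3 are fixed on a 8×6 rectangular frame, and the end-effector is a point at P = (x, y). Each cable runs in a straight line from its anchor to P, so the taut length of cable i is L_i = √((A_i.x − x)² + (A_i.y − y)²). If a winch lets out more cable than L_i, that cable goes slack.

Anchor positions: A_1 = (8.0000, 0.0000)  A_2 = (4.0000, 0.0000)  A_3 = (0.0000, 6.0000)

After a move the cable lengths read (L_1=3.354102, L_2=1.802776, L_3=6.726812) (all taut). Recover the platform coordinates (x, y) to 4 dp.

each cable: (A_i−P)·(A_i−P) = L_i²; let c_i = ‖A_i‖²−L_i²
c_1 = 64.0000+0.0000−11.2500 = 52.7500
row 1: 8.0000x + 0.0000y = 40.0000  (c_2=12.7500)
row 2: 16.0000x − 12.0000y = 62.0000  (c_3=-9.2500)
Cramer on rows 1–2 → x = 5.0000, y = 1.5000

(5.0000, 1.5000)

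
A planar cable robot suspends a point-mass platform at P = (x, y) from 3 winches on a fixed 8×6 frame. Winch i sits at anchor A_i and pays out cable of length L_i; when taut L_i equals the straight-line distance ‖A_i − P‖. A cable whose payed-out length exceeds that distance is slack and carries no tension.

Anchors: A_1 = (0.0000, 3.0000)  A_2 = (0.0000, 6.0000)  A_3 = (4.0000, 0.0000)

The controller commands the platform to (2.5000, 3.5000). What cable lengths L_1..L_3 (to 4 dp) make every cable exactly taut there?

(2.5495, 3.5355, 3.8079)

L_1: Δ = A_1−P = (-2.5000, -0.5000) → ‖Δ‖ = √6.5000 = 2.5495
L_2: Δ = A_2−P = (-2.5000, 2.5000) → ‖Δ‖ = √12.5000 = 3.5355
L_3: Δ = A_3−P = (1.5000, -3.5000) → ‖Δ‖ = √14.5000 = 3.8079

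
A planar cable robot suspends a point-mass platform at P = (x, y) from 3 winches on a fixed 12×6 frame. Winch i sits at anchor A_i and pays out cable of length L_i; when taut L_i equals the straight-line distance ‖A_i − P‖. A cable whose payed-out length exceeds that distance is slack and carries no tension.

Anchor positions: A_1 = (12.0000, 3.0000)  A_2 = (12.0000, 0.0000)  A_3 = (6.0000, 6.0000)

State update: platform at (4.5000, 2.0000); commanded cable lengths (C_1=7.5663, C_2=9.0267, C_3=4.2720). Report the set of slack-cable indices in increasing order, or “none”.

2

cable 1: L_1 = ‖A_1−P‖ = 7.5664;  C_1 = 7.5663 → taut
cable 2: L_2 = ‖A_2−P‖ = 7.7621;  C_2 = 9.0267 → slack
cable 3: L_3 = ‖A_3−P‖ = 4.2720;  C_3 = 4.2720 → taut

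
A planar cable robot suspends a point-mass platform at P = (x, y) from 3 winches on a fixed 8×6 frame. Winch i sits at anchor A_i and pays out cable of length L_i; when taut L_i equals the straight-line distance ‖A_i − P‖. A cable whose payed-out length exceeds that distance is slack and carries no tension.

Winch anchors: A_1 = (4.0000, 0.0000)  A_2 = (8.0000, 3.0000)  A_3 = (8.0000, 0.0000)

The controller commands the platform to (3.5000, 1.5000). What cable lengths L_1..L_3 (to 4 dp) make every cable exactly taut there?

L_1 = √((4.0000−3.5000)² + (0.0000−1.5000)²) = 1.5811
L_2 = √((8.0000−3.5000)² + (3.0000−1.5000)²) = 4.7434
L_3 = √((8.0000−3.5000)² + (0.0000−1.5000)²) = 4.7434

(1.5811, 4.7434, 4.7434)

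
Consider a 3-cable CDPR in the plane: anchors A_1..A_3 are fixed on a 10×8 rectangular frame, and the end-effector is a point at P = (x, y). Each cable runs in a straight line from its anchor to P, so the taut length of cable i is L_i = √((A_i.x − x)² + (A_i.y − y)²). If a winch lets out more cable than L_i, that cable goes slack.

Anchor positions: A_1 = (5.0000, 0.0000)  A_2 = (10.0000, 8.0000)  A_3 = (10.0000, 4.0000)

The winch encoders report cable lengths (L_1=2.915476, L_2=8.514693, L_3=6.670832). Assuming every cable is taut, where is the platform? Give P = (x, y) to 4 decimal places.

(3.5000, 2.5000)

expand ‖A_i−P‖²=L_i² and subtract eq 1 (k_i ≔ ‖A_i‖²−L_i²)
k_1 = 25.0000+0.0000−8.5000 = 16.5000
eq1−eq2 → [-10.0000  -16.0000]·P = -75.0000
eq1−eq3 → [-10.0000  -8.0000]·P = -55.0000
2×2 solve → P = (3.5000, 2.5000)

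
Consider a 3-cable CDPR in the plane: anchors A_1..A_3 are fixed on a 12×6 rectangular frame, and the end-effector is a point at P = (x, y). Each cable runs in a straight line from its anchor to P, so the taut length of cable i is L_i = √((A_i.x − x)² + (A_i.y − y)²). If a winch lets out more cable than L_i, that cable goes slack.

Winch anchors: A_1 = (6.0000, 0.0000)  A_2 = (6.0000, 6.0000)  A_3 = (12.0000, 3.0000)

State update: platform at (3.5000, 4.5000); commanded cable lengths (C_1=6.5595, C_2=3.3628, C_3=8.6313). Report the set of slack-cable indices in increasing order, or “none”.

1, 2

cable 1: √((2.5000)²+(-4.5000)²)=5.1478, C_1=6.5595: slack
cable 2: √((2.5000)²+(1.5000)²)=2.9155, C_2=3.3628: slack
cable 3: √((8.5000)²+(-1.5000)²)=8.6313, C_3=8.6313: taut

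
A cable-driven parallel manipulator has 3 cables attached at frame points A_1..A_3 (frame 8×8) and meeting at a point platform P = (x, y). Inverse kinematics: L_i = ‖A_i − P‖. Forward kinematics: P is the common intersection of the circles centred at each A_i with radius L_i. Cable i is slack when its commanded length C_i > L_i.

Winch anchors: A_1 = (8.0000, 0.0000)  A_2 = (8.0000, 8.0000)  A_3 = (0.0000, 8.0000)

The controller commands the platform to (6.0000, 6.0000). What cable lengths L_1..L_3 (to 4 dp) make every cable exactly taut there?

(6.3246, 2.8284, 6.3246)

L_1 = √((8.0000−6.0000)² + (0.0000−6.0000)²) = 6.3246
L_2 = √((8.0000−6.0000)² + (8.0000−6.0000)²) = 2.8284
L_3 = √((0.0000−6.0000)² + (8.0000−6.0000)²) = 6.3246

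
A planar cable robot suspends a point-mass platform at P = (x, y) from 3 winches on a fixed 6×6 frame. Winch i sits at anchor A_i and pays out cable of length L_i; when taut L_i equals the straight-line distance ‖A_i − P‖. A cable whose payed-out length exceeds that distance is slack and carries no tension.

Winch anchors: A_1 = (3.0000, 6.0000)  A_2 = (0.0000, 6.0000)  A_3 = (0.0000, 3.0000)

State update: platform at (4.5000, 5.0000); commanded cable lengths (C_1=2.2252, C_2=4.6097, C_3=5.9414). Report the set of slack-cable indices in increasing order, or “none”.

cable 1: L_1 = ‖A_1−P‖ = 1.8028;  C_1 = 2.2252 → slack
cable 2: L_2 = ‖A_2−P‖ = 4.6098;  C_2 = 4.6097 → taut
cable 3: L_3 = ‖A_3−P‖ = 4.9244;  C_3 = 5.9414 → slack

1, 3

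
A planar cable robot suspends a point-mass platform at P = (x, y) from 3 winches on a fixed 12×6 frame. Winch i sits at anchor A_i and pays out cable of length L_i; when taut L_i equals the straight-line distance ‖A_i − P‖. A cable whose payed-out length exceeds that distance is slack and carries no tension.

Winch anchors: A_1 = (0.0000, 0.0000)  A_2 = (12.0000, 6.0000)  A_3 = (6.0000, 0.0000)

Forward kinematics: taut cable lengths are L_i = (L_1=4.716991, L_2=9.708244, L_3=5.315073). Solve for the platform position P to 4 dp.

expand ‖A_i−P‖²=L_i² and subtract eq 1 (q_i ≔ ‖A_i‖²−L_i²)
q_1 = 0.0000+0.0000−22.2500 = -22.2500
eq1−eq2 → [-24.0000  -12.0000]·P = -108.0000
eq1−eq3 → [-12.0000  0.0000]·P = -30.0000
2×2 solve → P = (2.5000, 4.0000)

(2.5000, 4.0000)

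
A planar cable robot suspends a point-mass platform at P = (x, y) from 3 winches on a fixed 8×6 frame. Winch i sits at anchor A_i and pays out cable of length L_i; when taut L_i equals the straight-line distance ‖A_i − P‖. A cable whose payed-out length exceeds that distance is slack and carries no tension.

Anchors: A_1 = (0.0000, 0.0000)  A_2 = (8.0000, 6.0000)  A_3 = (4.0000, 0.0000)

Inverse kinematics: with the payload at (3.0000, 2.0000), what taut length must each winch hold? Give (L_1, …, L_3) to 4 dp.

(3.6056, 6.4031, 2.2361)

L_1: Δ = A_1−P = (-3.0000, -2.0000) → ‖Δ‖ = √13.0000 = 3.6056
L_2: Δ = A_2−P = (5.0000, 4.0000) → ‖Δ‖ = √41.0000 = 6.4031
L_3: Δ = A_3−P = (1.0000, -2.0000) → ‖Δ‖ = √5.0000 = 2.2361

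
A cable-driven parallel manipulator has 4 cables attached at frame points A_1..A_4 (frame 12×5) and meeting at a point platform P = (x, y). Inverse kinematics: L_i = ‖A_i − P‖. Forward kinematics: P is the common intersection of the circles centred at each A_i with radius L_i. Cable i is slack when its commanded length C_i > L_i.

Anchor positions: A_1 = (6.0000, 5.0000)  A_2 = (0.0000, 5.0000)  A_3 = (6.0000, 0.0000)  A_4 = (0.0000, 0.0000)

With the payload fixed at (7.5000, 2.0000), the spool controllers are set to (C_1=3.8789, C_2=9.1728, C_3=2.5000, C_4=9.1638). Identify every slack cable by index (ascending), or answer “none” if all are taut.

1, 2, 4

cable 1: √((-1.5000)²+(3.0000)²)=3.3541, C_1=3.8789: slack
cable 2: √((-7.5000)²+(3.0000)²)=8.0777, C_2=9.1728: slack
cable 3: √((-1.5000)²+(-2.0000)²)=2.5000, C_3=2.5000: taut
cable 4: √((-7.5000)²+(-2.0000)²)=7.7621, C_4=9.1638: slack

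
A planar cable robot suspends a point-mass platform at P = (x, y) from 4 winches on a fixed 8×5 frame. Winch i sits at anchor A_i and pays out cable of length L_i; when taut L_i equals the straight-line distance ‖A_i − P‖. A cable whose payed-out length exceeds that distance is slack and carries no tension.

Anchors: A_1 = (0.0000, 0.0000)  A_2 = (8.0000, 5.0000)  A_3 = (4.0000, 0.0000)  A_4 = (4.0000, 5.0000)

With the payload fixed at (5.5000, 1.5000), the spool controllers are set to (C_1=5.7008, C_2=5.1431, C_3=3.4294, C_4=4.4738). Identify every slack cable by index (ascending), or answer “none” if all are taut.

cable 1: L_1 = ‖A_1−P‖ = 5.7009;  C_1 = 5.7008 → taut
cable 2: L_2 = ‖A_2−P‖ = 4.3012;  C_2 = 5.1431 → slack
cable 3: L_3 = ‖A_3−P‖ = 2.1213;  C_3 = 3.4294 → slack
cable 4: L_4 = ‖A_4−P‖ = 3.8079;  C_4 = 4.4738 → slack

2, 3, 4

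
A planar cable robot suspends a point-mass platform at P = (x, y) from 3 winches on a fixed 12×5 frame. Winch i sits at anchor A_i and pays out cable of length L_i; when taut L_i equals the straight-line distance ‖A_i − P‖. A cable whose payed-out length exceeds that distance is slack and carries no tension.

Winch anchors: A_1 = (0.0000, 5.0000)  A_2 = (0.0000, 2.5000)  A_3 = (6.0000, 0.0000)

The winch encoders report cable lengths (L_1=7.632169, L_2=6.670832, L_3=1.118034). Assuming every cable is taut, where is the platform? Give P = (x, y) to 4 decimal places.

(6.5000, 1.0000)

each cable: (A_i−P)·(A_i−P) = L_i²; let k_i = ‖A_i‖²−L_i²
k_1 = 0.0000+25.0000−58.2500 = -33.2500
row 1: 0.0000x + 5.0000y = 5.0000  (k_2=-38.2500)
row 2: -12.0000x + 10.0000y = -68.0000  (k_3=34.7500)
Cramer on rows 1–2 → x = 6.5000, y = 1.0000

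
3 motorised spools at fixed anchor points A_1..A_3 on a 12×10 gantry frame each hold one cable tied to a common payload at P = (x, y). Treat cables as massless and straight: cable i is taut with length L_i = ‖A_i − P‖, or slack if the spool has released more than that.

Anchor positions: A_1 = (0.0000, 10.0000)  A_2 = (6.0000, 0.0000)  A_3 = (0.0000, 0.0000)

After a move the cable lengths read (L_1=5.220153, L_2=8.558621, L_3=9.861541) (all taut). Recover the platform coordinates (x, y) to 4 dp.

expand ‖A_i−P‖²=L_i² and subtract eq 1 (c_i ≔ ‖A_i‖²−L_i²)
c_1 = 0.0000+100.0000−27.2500 = 72.7500
eq1−eq2 → [-12.0000  20.0000]·P = 110.0000
eq1−eq3 → [0.0000  20.0000]·P = 170.0000
2×2 solve → P = (5.0000, 8.5000)

(5.0000, 8.5000)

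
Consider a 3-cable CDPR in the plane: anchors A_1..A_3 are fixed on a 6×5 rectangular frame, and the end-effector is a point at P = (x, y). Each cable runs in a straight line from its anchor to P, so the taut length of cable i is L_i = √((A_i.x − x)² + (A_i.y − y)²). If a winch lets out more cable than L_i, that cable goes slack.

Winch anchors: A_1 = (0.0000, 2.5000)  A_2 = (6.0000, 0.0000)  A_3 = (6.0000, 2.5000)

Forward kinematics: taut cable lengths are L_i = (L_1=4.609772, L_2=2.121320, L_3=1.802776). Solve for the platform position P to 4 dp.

(4.5000, 1.5000)

expand ‖A_i−P‖²=L_i² and subtract eq 1 (k_i ≔ ‖A_i‖²−L_i²)
k_1 = 0.0000+6.2500−21.2500 = -15.0000
eq1−eq2 → [-12.0000  5.0000]·P = -46.5000
eq1−eq3 → [-12.0000  0.0000]·P = -54.0000
2×2 solve → P = (4.5000, 1.5000)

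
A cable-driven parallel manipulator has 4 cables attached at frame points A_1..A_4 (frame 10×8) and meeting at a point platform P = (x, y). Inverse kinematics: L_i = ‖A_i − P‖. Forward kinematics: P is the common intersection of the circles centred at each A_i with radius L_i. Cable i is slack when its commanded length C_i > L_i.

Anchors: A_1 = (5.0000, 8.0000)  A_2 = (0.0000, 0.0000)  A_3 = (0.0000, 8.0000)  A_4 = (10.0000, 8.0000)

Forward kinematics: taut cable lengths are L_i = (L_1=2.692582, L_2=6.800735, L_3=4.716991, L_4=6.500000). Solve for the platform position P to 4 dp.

expand ‖A_i−P‖²=L_i² and subtract eq 1 (c_i ≔ ‖A_i‖²−L_i²)
c_1 = 25.0000+64.0000−7.2500 = 81.7500
eq1−eq2 → [10.0000  16.0000]·P = 128.0000
eq1−eq3 → [10.0000  0.0000]·P = 40.0000
eq1−eq4 → [-10.0000  0.0000]·P = -40.0000
2×2 solve → P = (4.0000, 5.5000)
check cable 4: ‖A_4−P‖² = 42.2500 ≈ L_4² = 42.2500 ✓

(4.0000, 5.5000)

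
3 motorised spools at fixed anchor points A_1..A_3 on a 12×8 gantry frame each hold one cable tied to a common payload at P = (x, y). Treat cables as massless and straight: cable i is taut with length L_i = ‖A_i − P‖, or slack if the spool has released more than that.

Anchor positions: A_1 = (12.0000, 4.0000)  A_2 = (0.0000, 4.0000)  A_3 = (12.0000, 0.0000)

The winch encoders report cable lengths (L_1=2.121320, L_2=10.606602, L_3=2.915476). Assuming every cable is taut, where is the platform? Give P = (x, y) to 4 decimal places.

(10.5000, 2.5000)

each cable: (A_i−P)·(A_i−P) = L_i²; let q_i = ‖A_i‖²−L_i²
q_1 = 144.0000+16.0000−4.5000 = 155.5000
row 1: 24.0000x + 0.0000y = 252.0000  (q_2=-96.5000)
row 2: 0.0000x + 8.0000y = 20.0000  (q_3=135.5000)
Cramer on rows 1–2 → x = 10.5000, y = 2.5000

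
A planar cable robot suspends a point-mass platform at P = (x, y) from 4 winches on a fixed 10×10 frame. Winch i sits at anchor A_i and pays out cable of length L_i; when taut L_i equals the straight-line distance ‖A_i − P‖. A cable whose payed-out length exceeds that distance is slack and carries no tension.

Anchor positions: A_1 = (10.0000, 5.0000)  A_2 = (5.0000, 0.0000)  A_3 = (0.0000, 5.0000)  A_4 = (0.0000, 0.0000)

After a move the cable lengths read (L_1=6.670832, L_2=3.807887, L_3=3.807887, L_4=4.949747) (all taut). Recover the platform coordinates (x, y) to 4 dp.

(3.5000, 3.5000)

each cable: (A_i−P)·(A_i−P) = L_i²; let c_i = ‖A_i‖²−L_i²
c_1 = 100.0000+25.0000−44.5000 = 80.5000
row 1: 10.0000x + 10.0000y = 70.0000  (c_2=10.5000)
row 2: 20.0000x + 0.0000y = 70.0000  (c_3=10.5000)
row 3: 20.0000x + 10.0000y = 105.0000  (c_4=-24.5000)
Cramer on rows 1–2 → x = 3.5000, y = 3.5000
check cable 4: ‖A_4−P‖² = 24.5000 ≈ L_4² = 24.5000 ✓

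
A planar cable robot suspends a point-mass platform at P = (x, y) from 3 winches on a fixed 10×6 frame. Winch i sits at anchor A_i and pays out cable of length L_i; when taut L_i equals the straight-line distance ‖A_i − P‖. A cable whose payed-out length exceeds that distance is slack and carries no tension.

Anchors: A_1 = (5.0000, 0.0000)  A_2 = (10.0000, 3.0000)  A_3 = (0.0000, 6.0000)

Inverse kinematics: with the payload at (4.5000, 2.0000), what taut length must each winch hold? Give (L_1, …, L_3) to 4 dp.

cable 1: Δx=0.5000, Δy=-2.0000; L_1 = √(Δx²+Δy²) = 2.0616
cable 2: Δx=5.5000, Δy=1.0000; L_2 = √(Δx²+Δy²) = 5.5902
cable 3: Δx=-4.5000, Δy=4.0000; L_3 = √(Δx²+Δy²) = 6.0208

(2.0616, 5.5902, 6.0208)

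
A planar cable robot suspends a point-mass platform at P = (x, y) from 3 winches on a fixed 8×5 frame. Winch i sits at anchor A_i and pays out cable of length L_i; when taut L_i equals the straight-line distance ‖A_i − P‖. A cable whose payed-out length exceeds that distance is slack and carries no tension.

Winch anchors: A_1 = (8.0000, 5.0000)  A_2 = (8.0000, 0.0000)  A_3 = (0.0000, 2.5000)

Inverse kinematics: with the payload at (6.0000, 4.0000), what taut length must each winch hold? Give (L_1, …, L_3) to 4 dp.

L_1: Δ = A_1−P = (2.0000, 1.0000) → ‖Δ‖ = √5.0000 = 2.2361
L_2: Δ = A_2−P = (2.0000, -4.0000) → ‖Δ‖ = √20.0000 = 4.4721
L_3: Δ = A_3−P = (-6.0000, -1.5000) → ‖Δ‖ = √38.2500 = 6.1847

(2.2361, 4.4721, 6.1847)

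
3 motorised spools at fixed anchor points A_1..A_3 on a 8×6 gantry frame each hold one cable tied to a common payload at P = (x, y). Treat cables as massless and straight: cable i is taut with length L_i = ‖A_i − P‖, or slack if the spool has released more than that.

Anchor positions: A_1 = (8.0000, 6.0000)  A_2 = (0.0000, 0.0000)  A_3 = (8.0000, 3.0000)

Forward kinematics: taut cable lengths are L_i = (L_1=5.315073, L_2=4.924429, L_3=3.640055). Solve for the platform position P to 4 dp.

circle eqns → linear via eq_j − eq_1; set k_j = A_j·A_j − L_j²
k_1 = 64.0000+36.0000−28.2500 = 71.7500
16.0000·x + 12.0000·y = k_1−k_2 = 96.0000
0.0000·x + 6.0000·y = k_1−k_3 = 12.0000
solve first two rows → x=4.5000, y=2.0000

(4.5000, 2.0000)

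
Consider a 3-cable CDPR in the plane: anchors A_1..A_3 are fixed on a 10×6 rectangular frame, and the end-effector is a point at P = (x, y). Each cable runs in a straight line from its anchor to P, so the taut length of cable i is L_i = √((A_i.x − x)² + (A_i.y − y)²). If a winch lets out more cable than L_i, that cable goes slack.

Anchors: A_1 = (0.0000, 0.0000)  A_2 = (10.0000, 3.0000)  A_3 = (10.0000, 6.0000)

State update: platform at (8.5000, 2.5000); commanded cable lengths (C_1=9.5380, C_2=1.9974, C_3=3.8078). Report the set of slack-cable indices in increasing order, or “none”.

cable 1: √((-8.5000)²+(-2.5000)²)=8.8600, C_1=9.5380: slack
cable 2: √((1.5000)²+(0.5000)²)=1.5811, C_2=1.9974: slack
cable 3: √((1.5000)²+(3.5000)²)=3.8079, C_3=3.8078: taut

1, 2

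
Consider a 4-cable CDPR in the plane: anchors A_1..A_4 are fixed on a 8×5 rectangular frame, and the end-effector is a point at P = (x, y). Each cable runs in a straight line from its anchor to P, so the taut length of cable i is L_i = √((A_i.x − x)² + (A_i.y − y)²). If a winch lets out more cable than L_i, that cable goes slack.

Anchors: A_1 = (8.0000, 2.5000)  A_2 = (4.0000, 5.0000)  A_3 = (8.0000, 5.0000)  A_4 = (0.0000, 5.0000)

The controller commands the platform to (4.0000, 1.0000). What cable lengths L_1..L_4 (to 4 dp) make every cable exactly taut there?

(4.2720, 4.0000, 5.6569, 5.6569)

cable 1: Δx=4.0000, Δy=1.5000; L_1 = √(Δx²+Δy²) = 4.2720
cable 2: Δx=0.0000, Δy=4.0000; L_2 = √(Δx²+Δy²) = 4.0000
cable 3: Δx=4.0000, Δy=4.0000; L_3 = √(Δx²+Δy²) = 5.6569
cable 4: Δx=-4.0000, Δy=4.0000; L_4 = √(Δx²+Δy²) = 5.6569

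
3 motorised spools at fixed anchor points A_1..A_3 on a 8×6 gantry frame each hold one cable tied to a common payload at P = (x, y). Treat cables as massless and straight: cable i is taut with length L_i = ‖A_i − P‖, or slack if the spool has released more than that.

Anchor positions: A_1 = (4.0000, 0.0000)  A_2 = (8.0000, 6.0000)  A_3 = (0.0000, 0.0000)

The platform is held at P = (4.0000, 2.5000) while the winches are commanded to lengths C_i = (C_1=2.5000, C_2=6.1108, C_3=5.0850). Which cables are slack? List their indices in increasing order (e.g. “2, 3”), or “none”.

2, 3

i=1: geometric 2.5000 vs commanded 2.5000 ⇒ taut
i=2: geometric 5.3151 vs commanded 6.1108 ⇒ slack
i=3: geometric 4.7170 vs commanded 5.0850 ⇒ slack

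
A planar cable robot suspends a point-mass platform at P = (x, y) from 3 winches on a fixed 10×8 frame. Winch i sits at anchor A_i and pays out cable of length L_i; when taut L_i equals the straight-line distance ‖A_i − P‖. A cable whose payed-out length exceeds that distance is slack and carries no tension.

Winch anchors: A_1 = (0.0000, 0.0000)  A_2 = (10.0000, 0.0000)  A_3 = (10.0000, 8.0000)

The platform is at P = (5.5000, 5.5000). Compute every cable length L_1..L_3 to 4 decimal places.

(7.7782, 7.1063, 5.1478)

L_1 = √((0.0000−5.5000)² + (0.0000−5.5000)²) = 7.7782
L_2 = √((10.0000−5.5000)² + (0.0000−5.5000)²) = 7.1063
L_3 = √((10.0000−5.5000)² + (8.0000−5.5000)²) = 5.1478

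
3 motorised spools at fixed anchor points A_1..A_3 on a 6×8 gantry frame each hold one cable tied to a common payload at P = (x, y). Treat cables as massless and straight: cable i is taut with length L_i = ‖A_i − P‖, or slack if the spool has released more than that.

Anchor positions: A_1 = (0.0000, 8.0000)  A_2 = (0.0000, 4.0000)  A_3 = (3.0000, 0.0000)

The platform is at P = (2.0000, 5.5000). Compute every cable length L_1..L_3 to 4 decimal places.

(3.2016, 2.5000, 5.5902)

cable 1: Δx=-2.0000, Δy=2.5000; L_1 = √(Δx²+Δy²) = 3.2016
cable 2: Δx=-2.0000, Δy=-1.5000; L_2 = √(Δx²+Δy²) = 2.5000
cable 3: Δx=1.0000, Δy=-5.5000; L_3 = √(Δx²+Δy²) = 5.5902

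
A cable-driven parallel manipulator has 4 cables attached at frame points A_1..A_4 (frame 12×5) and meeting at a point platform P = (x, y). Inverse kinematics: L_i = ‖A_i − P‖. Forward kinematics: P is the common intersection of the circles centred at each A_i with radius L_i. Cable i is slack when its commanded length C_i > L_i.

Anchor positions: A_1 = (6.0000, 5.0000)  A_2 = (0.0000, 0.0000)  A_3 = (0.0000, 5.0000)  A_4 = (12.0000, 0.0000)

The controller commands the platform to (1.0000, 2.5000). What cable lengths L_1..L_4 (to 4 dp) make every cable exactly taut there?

(5.5902, 2.6926, 2.6926, 11.2805)

L_1: Δ = A_1−P = (5.0000, 2.5000) → ‖Δ‖ = √31.2500 = 5.5902
L_2: Δ = A_2−P = (-1.0000, -2.5000) → ‖Δ‖ = √7.2500 = 2.6926
L_3: Δ = A_3−P = (-1.0000, 2.5000) → ‖Δ‖ = √7.2500 = 2.6926
L_4: Δ = A_4−P = (11.0000, -2.5000) → ‖Δ‖ = √127.2500 = 11.2805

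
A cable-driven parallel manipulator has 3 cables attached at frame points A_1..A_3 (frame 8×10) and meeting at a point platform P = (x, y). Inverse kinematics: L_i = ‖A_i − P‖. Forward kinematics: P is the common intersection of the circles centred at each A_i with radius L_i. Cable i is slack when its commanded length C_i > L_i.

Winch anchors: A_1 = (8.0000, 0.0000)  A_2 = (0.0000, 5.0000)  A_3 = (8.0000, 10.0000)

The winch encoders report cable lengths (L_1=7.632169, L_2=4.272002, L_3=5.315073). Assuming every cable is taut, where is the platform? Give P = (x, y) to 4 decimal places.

each cable: (A_i−P)·(A_i−P) = L_i²; let c_i = ‖A_i‖²−L_i²
c_1 = 64.0000+0.0000−58.2500 = 5.7500
row 1: 16.0000x − 10.0000y = -1.0000  (c_2=6.7500)
row 2: 0.0000x − 20.0000y = -130.0000  (c_3=135.7500)
Cramer on rows 1–2 → x = 4.0000, y = 6.5000

(4.0000, 6.5000)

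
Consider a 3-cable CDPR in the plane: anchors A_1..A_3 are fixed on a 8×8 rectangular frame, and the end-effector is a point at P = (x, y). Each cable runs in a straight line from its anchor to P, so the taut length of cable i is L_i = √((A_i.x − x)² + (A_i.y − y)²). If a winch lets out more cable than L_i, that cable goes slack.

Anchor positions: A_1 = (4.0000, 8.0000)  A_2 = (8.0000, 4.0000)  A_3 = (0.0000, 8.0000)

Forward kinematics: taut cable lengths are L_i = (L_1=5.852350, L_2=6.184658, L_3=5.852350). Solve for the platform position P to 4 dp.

(2.0000, 2.5000)

circle eqns → linear via eq_j − eq_1; set q_j = A_j·A_j − L_j²
q_1 = 16.0000+64.0000−34.2500 = 45.7500
-8.0000·x + 8.0000·y = q_1−q_2 = 4.0000
8.0000·x + 0.0000·y = q_1−q_3 = 16.0000
solve first two rows → x=2.0000, y=2.5000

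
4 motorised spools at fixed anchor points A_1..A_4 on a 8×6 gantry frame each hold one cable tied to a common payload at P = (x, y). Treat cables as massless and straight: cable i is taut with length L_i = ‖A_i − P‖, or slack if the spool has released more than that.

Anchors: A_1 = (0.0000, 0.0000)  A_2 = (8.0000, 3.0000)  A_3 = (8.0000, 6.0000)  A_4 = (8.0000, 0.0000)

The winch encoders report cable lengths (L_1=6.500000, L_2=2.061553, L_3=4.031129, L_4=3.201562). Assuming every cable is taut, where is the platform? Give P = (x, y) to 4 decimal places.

expand ‖A_i−P‖²=L_i² and subtract eq 1 (k_i ≔ ‖A_i‖²−L_i²)
k_1 = 0.0000+0.0000−42.2500 = -42.2500
eq1−eq2 → [-16.0000  -6.0000]·P = -111.0000
eq1−eq3 → [-16.0000  -12.0000]·P = -126.0000
eq1−eq4 → [-16.0000  0.0000]·P = -96.0000
2×2 solve → P = (6.0000, 2.5000)
check cable 4: ‖A_4−P‖² = 10.2500 ≈ L_4² = 10.2500 ✓

(6.0000, 2.5000)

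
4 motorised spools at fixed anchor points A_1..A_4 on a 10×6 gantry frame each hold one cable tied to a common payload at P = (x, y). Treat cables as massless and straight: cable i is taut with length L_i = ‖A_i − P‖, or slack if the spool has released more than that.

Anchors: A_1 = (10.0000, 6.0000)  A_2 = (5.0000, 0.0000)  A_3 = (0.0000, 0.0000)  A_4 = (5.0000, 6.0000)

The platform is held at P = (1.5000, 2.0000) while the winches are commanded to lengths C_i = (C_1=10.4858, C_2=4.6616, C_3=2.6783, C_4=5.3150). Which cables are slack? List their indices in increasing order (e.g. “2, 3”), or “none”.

cable 1: √((8.5000)²+(4.0000)²)=9.3941, C_1=10.4858: slack
cable 2: √((3.5000)²+(-2.0000)²)=4.0311, C_2=4.6616: slack
cable 3: √((-1.5000)²+(-2.0000)²)=2.5000, C_3=2.6783: slack
cable 4: √((3.5000)²+(4.0000)²)=5.3151, C_4=5.3150: taut

1, 2, 3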